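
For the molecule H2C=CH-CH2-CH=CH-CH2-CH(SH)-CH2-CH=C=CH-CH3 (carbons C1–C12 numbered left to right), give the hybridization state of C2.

C2 — 3 σ bonds, plus one π bond. Steric number 3, so sp2.

sp^2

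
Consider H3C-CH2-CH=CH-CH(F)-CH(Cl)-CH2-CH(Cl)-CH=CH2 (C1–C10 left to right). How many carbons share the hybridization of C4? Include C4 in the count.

C4 is sp2 (one π bond).
C1: sp3
C2: sp3
C3: sp2 ✓
C4: sp2 ✓
C5: sp3
C6: sp3
C7: sp3
C8: sp3
C9: sp2 ✓
C10: sp2 ✓
4 carbons are sp2.

4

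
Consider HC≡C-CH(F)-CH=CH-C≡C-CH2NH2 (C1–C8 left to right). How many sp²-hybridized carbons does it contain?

C1: sp
C2: sp
C3: sp3
C4: sp2 ✓
C5: sp2 ✓
C6: sp
C7: sp
C8: sp3
C4, C5 → 2 sp2 carbons.

2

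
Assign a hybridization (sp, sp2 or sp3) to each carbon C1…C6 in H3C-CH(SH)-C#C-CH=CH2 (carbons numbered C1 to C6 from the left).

C1 (4 σ bonds) has steric number 4: sp3.
C2 is sp3: 4 σ bonds, 4 electron-density regions.
C3: 2 σ bonds, plus two π bonds — 2 electron domains, sp.
C4 carries 2 σ bonds, plus two π bonds, giving a steric number of 2, so it is sp.
C5: 3 σ bonds, plus one π bond; 3 regions of electron density → sp2.
C6 — 3 σ bonds, plus one π bond. Steric number 3, so sp2.

C1 sp3, C2 sp3, C3 sp, C4 sp, C5 sp2, C6 sp2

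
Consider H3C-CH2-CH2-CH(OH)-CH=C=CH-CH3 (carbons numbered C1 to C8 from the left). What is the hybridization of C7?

sp²

C7 carries 3 σ bonds, plus one π bond, giving a steric number of 3, so it is sp2.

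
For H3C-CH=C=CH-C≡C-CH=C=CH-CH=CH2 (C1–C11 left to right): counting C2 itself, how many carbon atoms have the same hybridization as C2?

6

C2 is sp2 (one π bond).
C1: sp3
C2: sp2 ✓
C3: sp
C4: sp2 ✓
C5: sp
C6: sp
C7: sp2 ✓
C8: sp
C9: sp2 ✓
C10: sp2 ✓
C11: sp2 ✓
6 carbons are sp2.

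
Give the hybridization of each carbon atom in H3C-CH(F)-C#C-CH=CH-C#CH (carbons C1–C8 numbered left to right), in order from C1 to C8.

C1 (4 σ bonds) has steric number 4: sp3.
C2: 4 σ bonds; 4 regions of electron density → sp3.
C3: 2 σ bonds, plus two π bonds; 2 regions of electron density → sp.
C4: 2 σ bonds, plus two π bonds — 2 electron domains, sp.
C5: 3 σ bonds, plus one π bond; 3 regions of electron density → sp2.
C6 carries 3 σ bonds, plus one π bond, giving a steric number of 3, so it is sp2.
C7 has 2 σ bonds, plus two π bonds: steric number 2 → sp.
C8 — 2 σ bonds, plus two π bonds. Steric number 2, so sp.

C1 sp3, C2 sp3, C3 sp, C4 sp, C5 sp2, C6 sp2, C7 sp, C8 sp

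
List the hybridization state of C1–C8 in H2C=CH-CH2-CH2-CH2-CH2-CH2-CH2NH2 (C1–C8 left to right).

C1 sp2, C2 sp2, C3 sp3, C4 sp3, C5 sp3, C6 sp3, C7 sp3, C8 sp3

C1 has 3 σ bonds, plus one π bond: steric number 3 → sp2.
C2: 3 σ bonds, plus one π bond; 3 regions of electron density → sp2.
C3 — 4 σ bonds. Steric number 4, so sp3.
C4 (4 σ bonds) has steric number 4: sp3.
C5 (4 σ bonds) has steric number 4: sp3.
C6 carries 4 σ bonds, giving a steric number of 4, so it is sp3.
C7 carries 4 σ bonds, giving a steric number of 4, so it is sp3.
C8 is sp3: 4 σ bonds, 4 electron-density regions.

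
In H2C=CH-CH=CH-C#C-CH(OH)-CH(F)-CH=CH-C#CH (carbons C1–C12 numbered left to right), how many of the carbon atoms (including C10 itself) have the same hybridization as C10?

C10 is sp2 (one π bond).
C1: sp2 ✓
C2: sp2 ✓
C3: sp2 ✓
C4: sp2 ✓
C5: sp
C6: sp
C7: sp3
C8: sp3
C9: sp2 ✓
C10: sp2 ✓
C11: sp
C12: sp
6 carbons are sp2.

6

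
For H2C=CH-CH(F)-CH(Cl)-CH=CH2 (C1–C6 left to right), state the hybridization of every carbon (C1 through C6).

C1: 3 σ bonds, plus one π bond; 3 regions of electron density → sp2.
C2 carries 3 σ bonds, plus one π bond, giving a steric number of 3, so it is sp2.
C3 — 4 σ bonds. Steric number 4, so sp3.
C4 — 4 σ bonds. Steric number 4, so sp3.
C5 (3 σ bonds, plus one π bond) has steric number 3: sp2.
C6 (3 σ bonds, plus one π bond) has steric number 3: sp2.

C1 sp2, C2 sp2, C3 sp3, C4 sp3, C5 sp2, C6 sp2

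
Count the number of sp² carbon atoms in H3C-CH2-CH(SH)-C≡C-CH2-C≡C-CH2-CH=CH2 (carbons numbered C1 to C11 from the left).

C1: sp3
C2: sp3
C3: sp3
C4: sp
C5: sp
C6: sp3
C7: sp
C8: sp
C9: sp3
C10: sp2 ✓
C11: sp2 ✓
C10, C11 → 2 sp2 carbons.

2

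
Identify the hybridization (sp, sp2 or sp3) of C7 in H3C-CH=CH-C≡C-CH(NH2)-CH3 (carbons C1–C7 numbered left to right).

C7: 4 σ bonds; 4 regions of electron density → sp3.

sp³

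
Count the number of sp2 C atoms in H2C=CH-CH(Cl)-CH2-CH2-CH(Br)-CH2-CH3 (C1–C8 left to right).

2

C1: sp2 ✓
C2: sp2 ✓
C3: sp3
C4: sp3
C5: sp3
C6: sp3
C7: sp3
C8: sp3
C1, C2 → 2 sp2 carbons.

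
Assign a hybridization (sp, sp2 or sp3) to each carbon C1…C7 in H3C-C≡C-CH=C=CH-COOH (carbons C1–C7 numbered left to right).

C1 sp3, C2 sp, C3 sp, C4 sp2, C5 sp, C6 sp2, C7 sp2

C1 (4 σ bonds) has steric number 4: sp3.
C2 — 2 σ bonds, plus two π bonds. Steric number 2, so sp.
C3 has 2 σ bonds, plus two π bonds: steric number 2 → sp.
C4 has 3 σ bonds, plus one π bond: steric number 3 → sp2.
C5: 2 σ bonds, plus two π bonds; 2 regions of electron density → sp.
C6: 3 σ bonds, plus one π bond — 3 electron domains, sp2.
C7 — 3 σ bonds, plus one π bond. Steric number 3, so sp2.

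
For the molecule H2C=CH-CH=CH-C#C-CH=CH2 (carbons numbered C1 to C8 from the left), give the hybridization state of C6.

C6: 2 σ bonds, plus two π bonds — 2 electron domains, sp.

sp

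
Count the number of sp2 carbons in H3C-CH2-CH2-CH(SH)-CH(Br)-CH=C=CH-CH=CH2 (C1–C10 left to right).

C1: sp3
C2: sp3
C3: sp3
C4: sp3
C5: sp3
C6: sp2 ✓
C7: sp
C8: sp2 ✓
C9: sp2 ✓
C10: sp2 ✓
C6, C8, C9, C10 → 4 sp2 carbons.

4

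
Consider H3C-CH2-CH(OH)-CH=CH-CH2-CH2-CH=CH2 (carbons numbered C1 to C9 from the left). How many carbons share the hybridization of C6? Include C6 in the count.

5

C6 is sp3 (only σ bonds).
C1: sp3 ✓
C2: sp3 ✓
C3: sp3 ✓
C4: sp2
C5: sp2
C6: sp3 ✓
C7: sp3 ✓
C8: sp2
C9: sp2
5 carbons are sp3.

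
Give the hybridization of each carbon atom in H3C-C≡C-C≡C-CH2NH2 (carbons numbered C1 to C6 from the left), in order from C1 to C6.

C1 sp3, C2 sp, C3 sp, C4 sp, C5 sp, C6 sp3

C1 — 4 σ bonds. Steric number 4, so sp3.
C2: 2 σ bonds, plus two π bonds; 2 regions of electron density → sp.
C3: 2 σ bonds, plus two π bonds — 2 electron domains, sp.
C4: 2 σ bonds, plus two π bonds; 2 regions of electron density → sp.
C5 has 2 σ bonds, plus two π bonds: steric number 2 → sp.
C6: 4 σ bonds; 4 regions of electron density → sp3.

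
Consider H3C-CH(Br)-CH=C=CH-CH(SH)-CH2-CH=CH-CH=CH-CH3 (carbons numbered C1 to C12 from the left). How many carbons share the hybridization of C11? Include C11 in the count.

6

C11 is sp2 (one π bond).
C1: sp3
C2: sp3
C3: sp2 ✓
C4: sp
C5: sp2 ✓
C6: sp3
C7: sp3
C8: sp2 ✓
C9: sp2 ✓
C10: sp2 ✓
C11: sp2 ✓
C12: sp3
6 carbons are sp2.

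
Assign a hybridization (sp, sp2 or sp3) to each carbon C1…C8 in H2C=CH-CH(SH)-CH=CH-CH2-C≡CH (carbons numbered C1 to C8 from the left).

C1: 3 σ bonds, plus one π bond; 3 regions of electron density → sp2.
C2 is sp2: 3 σ bonds, plus one π bond, 3 electron-density regions.
C3 carries 4 σ bonds, giving a steric number of 4, so it is sp3.
C4 carries 3 σ bonds, plus one π bond, giving a steric number of 3, so it is sp2.
C5 has 3 σ bonds, plus one π bond: steric number 3 → sp2.
C6 (4 σ bonds) has steric number 4: sp3.
C7 is sp: 2 σ bonds, plus two π bonds, 2 electron-density regions.
C8 — 2 σ bonds, plus two π bonds. Steric number 2, so sp.

C1 sp2, C2 sp2, C3 sp3, C4 sp2, C5 sp2, C6 sp3, C7 sp, C8 sp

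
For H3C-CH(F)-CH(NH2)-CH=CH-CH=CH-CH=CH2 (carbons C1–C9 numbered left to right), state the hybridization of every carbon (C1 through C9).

C1 sp3, C2 sp3, C3 sp3, C4 sp2, C5 sp2, C6 sp2, C7 sp2, C8 sp2, C9 sp2

C1 carries 4 σ bonds, giving a steric number of 4, so it is sp3.
C2 (4 σ bonds) has steric number 4: sp3.
C3 is sp3: 4 σ bonds, 4 electron-density regions.
C4 carries 3 σ bonds, plus one π bond, giving a steric number of 3, so it is sp2.
C5 — 3 σ bonds, plus one π bond. Steric number 3, so sp2.
C6 — 3 σ bonds, plus one π bond. Steric number 3, so sp2.
C7 carries 3 σ bonds, plus one π bond, giving a steric number of 3, so it is sp2.
C8 is sp2: 3 σ bonds, plus one π bond, 3 electron-density regions.
C9 (3 σ bonds, plus one π bond) has steric number 3: sp2.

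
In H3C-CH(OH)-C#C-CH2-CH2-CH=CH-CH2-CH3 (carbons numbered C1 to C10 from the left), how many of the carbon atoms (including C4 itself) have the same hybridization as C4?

2

C4 is sp (two π bonds).
C1: sp3
C2: sp3
C3: sp ✓
C4: sp ✓
C5: sp3
C6: sp3
C7: sp2
C8: sp2
C9: sp3
C10: sp3
2 carbons are sp.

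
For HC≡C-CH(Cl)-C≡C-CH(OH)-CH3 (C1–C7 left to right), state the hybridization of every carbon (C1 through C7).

C1 sp, C2 sp, C3 sp3, C4 sp, C5 sp, C6 sp3, C7 sp3

C1 has 2 σ bonds, plus two π bonds: steric number 2 → sp.
C2: 2 σ bonds, plus two π bonds; 2 regions of electron density → sp.
C3 is sp3: 4 σ bonds, 4 electron-density regions.
C4 carries 2 σ bonds, plus two π bonds, giving a steric number of 2, so it is sp.
C5 — 2 σ bonds, plus two π bonds. Steric number 2, so sp.
C6: 4 σ bonds; 4 regions of electron density → sp3.
C7: 4 σ bonds — 4 electron domains, sp3.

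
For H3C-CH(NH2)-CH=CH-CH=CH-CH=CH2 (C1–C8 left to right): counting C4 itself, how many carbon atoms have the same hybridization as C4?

6

C4 is sp2 (one π bond).
C1: sp3
C2: sp3
C3: sp2 ✓
C4: sp2 ✓
C5: sp2 ✓
C6: sp2 ✓
C7: sp2 ✓
C8: sp2 ✓
6 carbons are sp2.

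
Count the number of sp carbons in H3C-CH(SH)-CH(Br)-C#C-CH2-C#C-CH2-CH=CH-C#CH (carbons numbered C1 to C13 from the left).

C1: sp3
C2: sp3
C3: sp3
C4: sp ✓
C5: sp ✓
C6: sp3
C7: sp ✓
C8: sp ✓
C9: sp3
C10: sp2
C11: sp2
C12: sp ✓
C13: sp ✓
C4, C5, C7, C8, C12, C13 → 6 sp carbons.

6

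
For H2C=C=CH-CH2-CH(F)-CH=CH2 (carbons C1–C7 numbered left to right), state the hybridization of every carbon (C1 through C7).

C1 — 3 σ bonds, plus one π bond. Steric number 3, so sp2.
C2 — 2 σ bonds, plus two π bonds. Steric number 2, so sp.
C3: 3 σ bonds, plus one π bond; 3 regions of electron density → sp2.
C4 — 4 σ bonds. Steric number 4, so sp3.
C5 is sp3: 4 σ bonds, 4 electron-density regions.
C6 — 3 σ bonds, plus one π bond. Steric number 3, so sp2.
C7: 3 σ bonds, plus one π bond; 3 regions of electron density → sp2.

C1 sp2, C2 sp, C3 sp2, C4 sp3, C5 sp3, C6 sp2, C7 sp2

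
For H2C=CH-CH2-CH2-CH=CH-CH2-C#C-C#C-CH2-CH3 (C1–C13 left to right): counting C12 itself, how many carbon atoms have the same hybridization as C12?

C12 is sp3 (only σ bonds).
C1: sp2
C2: sp2
C3: sp3 ✓
C4: sp3 ✓
C5: sp2
C6: sp2
C7: sp3 ✓
C8: sp
C9: sp
C10: sp
C11: sp
C12: sp3 ✓
C13: sp3 ✓
5 carbons are sp3.

5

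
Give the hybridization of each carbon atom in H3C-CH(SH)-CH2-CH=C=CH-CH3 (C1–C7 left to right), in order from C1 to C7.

C1: 4 σ bonds; 4 regions of electron density → sp3.
C2 has 4 σ bonds: steric number 4 → sp3.
C3 carries 4 σ bonds, giving a steric number of 4, so it is sp3.
C4 carries 3 σ bonds, plus one π bond, giving a steric number of 3, so it is sp2.
C5 — 2 σ bonds, plus two π bonds. Steric number 2, so sp.
C6 is sp2: 3 σ bonds, plus one π bond, 3 electron-density regions.
C7: 4 σ bonds; 4 regions of electron density → sp3.

C1 sp3, C2 sp3, C3 sp3, C4 sp2, C5 sp, C6 sp2, C7 sp3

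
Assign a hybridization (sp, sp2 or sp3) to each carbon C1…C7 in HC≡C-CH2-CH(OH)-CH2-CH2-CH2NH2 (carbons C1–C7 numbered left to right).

C1 sp, C2 sp, C3 sp3, C4 sp3, C5 sp3, C6 sp3, C7 sp3

C1: 2 σ bonds, plus two π bonds — 2 electron domains, sp.
C2 (2 σ bonds, plus two π bonds) has steric number 2: sp.
C3 is sp3: 4 σ bonds, 4 electron-density regions.
C4 has 4 σ bonds: steric number 4 → sp3.
C5 carries 4 σ bonds, giving a steric number of 4, so it is sp3.
C6 has 4 σ bonds: steric number 4 → sp3.
C7 is sp3: 4 σ bonds, 4 electron-density regions.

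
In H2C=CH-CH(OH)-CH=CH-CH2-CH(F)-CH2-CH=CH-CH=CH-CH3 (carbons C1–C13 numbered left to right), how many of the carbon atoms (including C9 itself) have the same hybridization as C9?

C9 is sp2 (one π bond).
C1: sp2 ✓
C2: sp2 ✓
C3: sp3
C4: sp2 ✓
C5: sp2 ✓
C6: sp3
C7: sp3
C8: sp3
C9: sp2 ✓
C10: sp2 ✓
C11: sp2 ✓
C12: sp2 ✓
C13: sp3
8 carbons are sp2.

8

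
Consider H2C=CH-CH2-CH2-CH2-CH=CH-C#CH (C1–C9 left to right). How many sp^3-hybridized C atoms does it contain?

3

C1: sp2
C2: sp2
C3: sp3 ✓
C4: sp3 ✓
C5: sp3 ✓
C6: sp2
C7: sp2
C8: sp
C9: sp
C3, C4, C5 → 3 sp3 carbons.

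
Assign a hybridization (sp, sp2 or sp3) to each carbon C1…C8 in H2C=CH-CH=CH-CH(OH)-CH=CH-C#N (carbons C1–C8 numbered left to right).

C1 sp2, C2 sp2, C3 sp2, C4 sp2, C5 sp3, C6 sp2, C7 sp2, C8 sp

C1 (3 σ bonds, plus one π bond) has steric number 3: sp2.
C2 (3 σ bonds, plus one π bond) has steric number 3: sp2.
C3 is sp2: 3 σ bonds, plus one π bond, 3 electron-density regions.
C4 is sp2: 3 σ bonds, plus one π bond, 3 electron-density regions.
C5: 4 σ bonds — 4 electron domains, sp3.
C6: 3 σ bonds, plus one π bond — 3 electron domains, sp2.
C7: 3 σ bonds, plus one π bond; 3 regions of electron density → sp2.
C8 has 2 σ bonds, plus two π bonds: steric number 2 → sp.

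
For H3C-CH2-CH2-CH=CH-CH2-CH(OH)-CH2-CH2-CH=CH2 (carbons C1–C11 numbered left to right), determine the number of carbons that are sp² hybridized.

C1: sp3
C2: sp3
C3: sp3
C4: sp2 ✓
C5: sp2 ✓
C6: sp3
C7: sp3
C8: sp3
C9: sp3
C10: sp2 ✓
C11: sp2 ✓
C4, C5, C10, C11 → 4 sp2 carbons.

4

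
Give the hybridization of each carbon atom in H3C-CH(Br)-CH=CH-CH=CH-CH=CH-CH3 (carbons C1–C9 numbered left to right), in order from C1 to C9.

C1 carries 4 σ bonds, giving a steric number of 4, so it is sp3.
C2: 4 σ bonds — 4 electron domains, sp3.
C3: 3 σ bonds, plus one π bond — 3 electron domains, sp2.
C4: 3 σ bonds, plus one π bond; 3 regions of electron density → sp2.
C5: 3 σ bonds, plus one π bond; 3 regions of electron density → sp2.
C6 (3 σ bonds, plus one π bond) has steric number 3: sp2.
C7 (3 σ bonds, plus one π bond) has steric number 3: sp2.
C8: 3 σ bonds, plus one π bond — 3 electron domains, sp2.
C9: 4 σ bonds; 4 regions of electron density → sp3.

C1 sp3, C2 sp3, C3 sp2, C4 sp2, C5 sp2, C6 sp2, C7 sp2, C8 sp2, C9 sp3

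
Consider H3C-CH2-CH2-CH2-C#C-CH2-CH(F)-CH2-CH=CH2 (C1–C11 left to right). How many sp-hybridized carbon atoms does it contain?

C1: sp3
C2: sp3
C3: sp3
C4: sp3
C5: sp ✓
C6: sp ✓
C7: sp3
C8: sp3
C9: sp3
C10: sp2
C11: sp2
C5, C6 → 2 sp carbons.

2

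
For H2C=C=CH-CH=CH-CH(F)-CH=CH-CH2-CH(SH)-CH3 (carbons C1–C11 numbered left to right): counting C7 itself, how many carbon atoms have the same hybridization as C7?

C7 is sp2 (one π bond).
C1: sp2 ✓
C2: sp
C3: sp2 ✓
C4: sp2 ✓
C5: sp2 ✓
C6: sp3
C7: sp2 ✓
C8: sp2 ✓
C9: sp3
C10: sp3
C11: sp3
6 carbons are sp2.

6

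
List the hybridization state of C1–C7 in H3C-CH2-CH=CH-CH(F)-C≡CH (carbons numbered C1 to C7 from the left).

C1 sp3, C2 sp3, C3 sp2, C4 sp2, C5 sp3, C6 sp, C7 sp

C1 (4 σ bonds) has steric number 4: sp3.
C2 has 4 σ bonds: steric number 4 → sp3.
C3 — 3 σ bonds, plus one π bond. Steric number 3, so sp2.
C4: 3 σ bonds, plus one π bond — 3 electron domains, sp2.
C5 has 4 σ bonds: steric number 4 → sp3.
C6 has 2 σ bonds, plus two π bonds: steric number 2 → sp.
C7 is sp: 2 σ bonds, plus two π bonds, 2 electron-density regions.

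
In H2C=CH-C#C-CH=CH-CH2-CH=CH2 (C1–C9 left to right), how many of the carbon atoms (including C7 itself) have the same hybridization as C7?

1

C7 is sp3 (only σ bonds).
C1: sp2
C2: sp2
C3: sp
C4: sp
C5: sp2
C6: sp2
C7: sp3 ✓
C8: sp2
C9: sp2
1 carbon is sp3.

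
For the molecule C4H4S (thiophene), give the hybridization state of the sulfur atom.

Analogous to furan: one S lone pair in the aromatic π system, S is sp2.

sp2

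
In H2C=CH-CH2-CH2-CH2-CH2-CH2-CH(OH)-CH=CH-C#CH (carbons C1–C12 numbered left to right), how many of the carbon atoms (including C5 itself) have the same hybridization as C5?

C5 is sp3 (only σ bonds).
C1: sp2
C2: sp2
C3: sp3 ✓
C4: sp3 ✓
C5: sp3 ✓
C6: sp3 ✓
C7: sp3 ✓
C8: sp3 ✓
C9: sp2
C10: sp2
C11: sp
C12: sp
6 carbons are sp3.

6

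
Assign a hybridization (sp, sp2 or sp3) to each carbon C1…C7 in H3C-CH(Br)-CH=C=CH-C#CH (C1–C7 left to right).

C1 is sp3: 4 σ bonds, 4 electron-density regions.
C2: 4 σ bonds; 4 regions of electron density → sp3.
C3: 3 σ bonds, plus one π bond; 3 regions of electron density → sp2.
C4 is sp: 2 σ bonds, plus two π bonds, 2 electron-density regions.
C5 has 3 σ bonds, plus one π bond: steric number 3 → sp2.
C6 carries 2 σ bonds, plus two π bonds, giving a steric number of 2, so it is sp.
C7 — 2 σ bonds, plus two π bonds. Steric number 2, so sp.

C1 sp3, C2 sp3, C3 sp2, C4 sp, C5 sp2, C6 sp, C7 sp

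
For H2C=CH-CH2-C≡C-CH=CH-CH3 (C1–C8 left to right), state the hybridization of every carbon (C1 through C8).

C1 sp2, C2 sp2, C3 sp3, C4 sp, C5 sp, C6 sp2, C7 sp2, C8 sp3

C1 has 3 σ bonds, plus one π bond: steric number 3 → sp2.
C2 carries 3 σ bonds, plus one π bond, giving a steric number of 3, so it is sp2.
C3: 4 σ bonds; 4 regions of electron density → sp3.
C4 — 2 σ bonds, plus two π bonds. Steric number 2, so sp.
C5 carries 2 σ bonds, plus two π bonds, giving a steric number of 2, so it is sp.
C6: 3 σ bonds, plus one π bond — 3 electron domains, sp2.
C7 (3 σ bonds, plus one π bond) has steric number 3: sp2.
C8 is sp3: 4 σ bonds, 4 electron-density regions.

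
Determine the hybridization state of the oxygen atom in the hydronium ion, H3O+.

Three σ bonds + one lone pair = steric number 4 → sp3.

sp3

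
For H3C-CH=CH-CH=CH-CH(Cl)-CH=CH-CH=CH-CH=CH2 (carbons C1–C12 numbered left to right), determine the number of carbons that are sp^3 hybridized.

C1: sp3 ✓
C2: sp2
C3: sp2
C4: sp2
C5: sp2
C6: sp3 ✓
C7: sp2
C8: sp2
C9: sp2
C10: sp2
C11: sp2
C12: sp2
C1, C6 → 2 sp3 carbons.

2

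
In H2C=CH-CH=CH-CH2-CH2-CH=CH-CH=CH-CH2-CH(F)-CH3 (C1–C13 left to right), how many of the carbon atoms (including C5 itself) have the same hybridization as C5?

C5 is sp3 (only σ bonds).
C1: sp2
C2: sp2
C3: sp2
C4: sp2
C5: sp3 ✓
C6: sp3 ✓
C7: sp2
C8: sp2
C9: sp2
C10: sp2
C11: sp3 ✓
C12: sp3 ✓
C13: sp3 ✓
5 carbons are sp3.

5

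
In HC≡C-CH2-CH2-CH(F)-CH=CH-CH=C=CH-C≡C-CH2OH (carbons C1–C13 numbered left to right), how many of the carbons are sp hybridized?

C1: sp ✓
C2: sp ✓
C3: sp3
C4: sp3
C5: sp3
C6: sp2
C7: sp2
C8: sp2
C9: sp ✓
C10: sp2
C11: sp ✓
C12: sp ✓
C13: sp3
C1, C2, C9, C11, C12 → 5 sp carbons.

5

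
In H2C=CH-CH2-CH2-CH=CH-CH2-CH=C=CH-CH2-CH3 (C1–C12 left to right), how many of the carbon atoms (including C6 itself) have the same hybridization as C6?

6

C6 is sp2 (one π bond).
C1: sp2 ✓
C2: sp2 ✓
C3: sp3
C4: sp3
C5: sp2 ✓
C6: sp2 ✓
C7: sp3
C8: sp2 ✓
C9: sp
C10: sp2 ✓
C11: sp3
C12: sp3
6 carbons are sp2.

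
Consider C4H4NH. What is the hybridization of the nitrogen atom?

sp²

N has three σ bonds; its lone pair occupies the p orbital and is part of the aromatic π system, so N is sp2 (not the sp3 a naive steric count of 4 would give).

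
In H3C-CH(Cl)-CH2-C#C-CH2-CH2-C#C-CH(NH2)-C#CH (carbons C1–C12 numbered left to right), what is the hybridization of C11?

sp

C11 carries 2 σ bonds, plus two π bonds, giving a steric number of 2, so it is sp.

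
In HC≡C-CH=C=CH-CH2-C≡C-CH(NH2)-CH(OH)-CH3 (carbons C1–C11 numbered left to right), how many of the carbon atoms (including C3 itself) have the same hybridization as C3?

2

C3 is sp2 (one π bond).
C1: sp
C2: sp
C3: sp2 ✓
C4: sp
C5: sp2 ✓
C6: sp3
C7: sp
C8: sp
C9: sp3
C10: sp3
C11: sp3
2 carbons are sp2.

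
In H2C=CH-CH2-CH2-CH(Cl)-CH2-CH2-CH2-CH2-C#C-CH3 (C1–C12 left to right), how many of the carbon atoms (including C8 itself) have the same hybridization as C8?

C8 is sp3 (only σ bonds).
C1: sp2
C2: sp2
C3: sp3 ✓
C4: sp3 ✓
C5: sp3 ✓
C6: sp3 ✓
C7: sp3 ✓
C8: sp3 ✓
C9: sp3 ✓
C10: sp
C11: sp
C12: sp3 ✓
8 carbons are sp3.

8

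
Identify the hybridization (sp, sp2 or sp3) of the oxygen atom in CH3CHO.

sp^2

The oxygen atom is sp2: 1 σ bond and 2 lone pairs, plus one π bond, 3 electron-density regions.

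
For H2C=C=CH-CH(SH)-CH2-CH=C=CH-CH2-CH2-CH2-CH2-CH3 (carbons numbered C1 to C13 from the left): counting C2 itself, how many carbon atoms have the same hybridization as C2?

C2 is sp (two π bonds).
C1: sp2
C2: sp ✓
C3: sp2
C4: sp3
C5: sp3
C6: sp2
C7: sp ✓
C8: sp2
C9: sp3
C10: sp3
C11: sp3
C12: sp3
C13: sp3
2 carbons are sp.

2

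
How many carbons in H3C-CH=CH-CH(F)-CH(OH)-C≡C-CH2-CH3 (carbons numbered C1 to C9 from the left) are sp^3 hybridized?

5

C1: sp3 ✓
C2: sp2
C3: sp2
C4: sp3 ✓
C5: sp3 ✓
C6: sp
C7: sp
C8: sp3 ✓
C9: sp3 ✓
C1, C4, C5, C8, C9 → 5 sp3 carbons.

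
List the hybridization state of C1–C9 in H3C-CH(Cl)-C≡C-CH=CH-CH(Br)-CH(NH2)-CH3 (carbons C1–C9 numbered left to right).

C1: 4 σ bonds; 4 regions of electron density → sp3.
C2 — 4 σ bonds. Steric number 4, so sp3.
C3 — 2 σ bonds, plus two π bonds. Steric number 2, so sp.
C4: 2 σ bonds, plus two π bonds — 2 electron domains, sp.
C5 has 3 σ bonds, plus one π bond: steric number 3 → sp2.
C6 — 3 σ bonds, plus one π bond. Steric number 3, so sp2.
C7 — 4 σ bonds. Steric number 4, so sp3.
C8: 4 σ bonds; 4 regions of electron density → sp3.
C9: 4 σ bonds — 4 electron domains, sp3.

C1 sp3, C2 sp3, C3 sp, C4 sp, C5 sp2, C6 sp2, C7 sp3, C8 sp3, C9 sp3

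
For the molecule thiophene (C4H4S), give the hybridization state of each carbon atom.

sp²

Each carbon atom: 3 σ bonds, plus one π bond — 3 electron domains, sp2.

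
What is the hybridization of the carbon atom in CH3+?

sp²

Three σ bonds to H, empty p orbital → sp2, trigonal planar.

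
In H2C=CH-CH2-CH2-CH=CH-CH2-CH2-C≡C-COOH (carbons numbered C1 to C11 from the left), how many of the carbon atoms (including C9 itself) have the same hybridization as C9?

C9 is sp (two π bonds).
C1: sp2
C2: sp2
C3: sp3
C4: sp3
C5: sp2
C6: sp2
C7: sp3
C8: sp3
C9: sp ✓
C10: sp ✓
C11: sp2
2 carbons are sp.

2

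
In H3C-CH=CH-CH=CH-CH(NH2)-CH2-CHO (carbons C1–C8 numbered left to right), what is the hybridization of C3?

sp2

C3 (3 σ bonds, plus one π bond) has steric number 3: sp2.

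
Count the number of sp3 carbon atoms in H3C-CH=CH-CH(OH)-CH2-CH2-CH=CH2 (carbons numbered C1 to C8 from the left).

C1: sp3 ✓
C2: sp2
C3: sp2
C4: sp3 ✓
C5: sp3 ✓
C6: sp3 ✓
C7: sp2
C8: sp2
C1, C4, C5, C6 → 4 sp3 carbons.

4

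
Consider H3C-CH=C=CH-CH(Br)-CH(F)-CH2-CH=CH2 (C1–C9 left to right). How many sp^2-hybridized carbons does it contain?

4

C1: sp3
C2: sp2 ✓
C3: sp
C4: sp2 ✓
C5: sp3
C6: sp3
C7: sp3
C8: sp2 ✓
C9: sp2 ✓
C2, C4, C8, C9 → 4 sp2 carbons.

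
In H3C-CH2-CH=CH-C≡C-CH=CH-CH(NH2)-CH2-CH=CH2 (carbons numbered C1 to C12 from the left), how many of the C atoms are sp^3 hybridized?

4

C1: sp3 ✓
C2: sp3 ✓
C3: sp2
C4: sp2
C5: sp
C6: sp
C7: sp2
C8: sp2
C9: sp3 ✓
C10: sp3 ✓
C11: sp2
C12: sp2
C1, C2, C9, C10 → 4 sp3 carbons.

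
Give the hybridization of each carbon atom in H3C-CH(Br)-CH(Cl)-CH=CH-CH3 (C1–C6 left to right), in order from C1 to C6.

C1 sp3, C2 sp3, C3 sp3, C4 sp2, C5 sp2, C6 sp3

C1 (4 σ bonds) has steric number 4: sp3.
C2 has 4 σ bonds: steric number 4 → sp3.
C3 has 4 σ bonds: steric number 4 → sp3.
C4 is sp2: 3 σ bonds, plus one π bond, 3 electron-density regions.
C5 carries 3 σ bonds, plus one π bond, giving a steric number of 3, so it is sp2.
C6 (4 σ bonds) has steric number 4: sp3.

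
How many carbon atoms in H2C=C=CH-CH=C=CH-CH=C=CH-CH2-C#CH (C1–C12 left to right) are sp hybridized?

C1: sp2
C2: sp ✓
C3: sp2
C4: sp2
C5: sp ✓
C6: sp2
C7: sp2
C8: sp ✓
C9: sp2
C10: sp3
C11: sp ✓
C12: sp ✓
C2, C5, C8, C11, C12 → 5 sp carbons.

5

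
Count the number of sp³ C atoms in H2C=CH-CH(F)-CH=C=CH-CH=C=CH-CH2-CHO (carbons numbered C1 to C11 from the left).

C1: sp2
C2: sp2
C3: sp3 ✓
C4: sp2
C5: sp
C6: sp2
C7: sp2
C8: sp
C9: sp2
C10: sp3 ✓
C11: sp2
C3, C10 → 2 sp3 carbons.

2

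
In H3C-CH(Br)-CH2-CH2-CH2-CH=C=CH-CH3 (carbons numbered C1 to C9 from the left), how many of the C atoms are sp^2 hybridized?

C1: sp3
C2: sp3
C3: sp3
C4: sp3
C5: sp3
C6: sp2 ✓
C7: sp
C8: sp2 ✓
C9: sp3
C6, C8 → 2 sp2 carbons.

2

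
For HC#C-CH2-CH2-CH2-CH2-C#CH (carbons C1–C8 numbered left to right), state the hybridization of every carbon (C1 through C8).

C1 — 2 σ bonds, plus two π bonds. Steric number 2, so sp.
C2 carries 2 σ bonds, plus two π bonds, giving a steric number of 2, so it is sp.
C3: 4 σ bonds; 4 regions of electron density → sp3.
C4 carries 4 σ bonds, giving a steric number of 4, so it is sp3.
C5 has 4 σ bonds: steric number 4 → sp3.
C6 is sp3: 4 σ bonds, 4 electron-density regions.
C7: 2 σ bonds, plus two π bonds — 2 electron domains, sp.
C8 is sp: 2 σ bonds, plus two π bonds, 2 electron-density regions.

C1 sp, C2 sp, C3 sp3, C4 sp3, C5 sp3, C6 sp3, C7 sp, C8 sp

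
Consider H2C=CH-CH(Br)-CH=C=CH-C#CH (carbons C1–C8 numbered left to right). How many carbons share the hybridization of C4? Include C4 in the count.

4

C4 is sp2 (one π bond).
C1: sp2 ✓
C2: sp2 ✓
C3: sp3
C4: sp2 ✓
C5: sp
C6: sp2 ✓
C7: sp
C8: sp
4 carbons are sp2.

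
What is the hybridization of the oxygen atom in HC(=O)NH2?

The oxygen atom is sp2: 1 σ bond and 2 lone pairs, plus one π bond, 3 electron-density regions.

sp^2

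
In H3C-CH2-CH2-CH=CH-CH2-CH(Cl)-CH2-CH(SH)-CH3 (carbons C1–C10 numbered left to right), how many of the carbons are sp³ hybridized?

8

C1: sp3 ✓
C2: sp3 ✓
C3: sp3 ✓
C4: sp2
C5: sp2
C6: sp3 ✓
C7: sp3 ✓
C8: sp3 ✓
C9: sp3 ✓
C10: sp3 ✓
C1, C2, C3, C6, C7, C8, C9, C10 → 8 sp3 carbons.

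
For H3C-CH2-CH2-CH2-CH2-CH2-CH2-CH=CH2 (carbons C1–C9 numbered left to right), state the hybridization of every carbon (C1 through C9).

C1 — 4 σ bonds. Steric number 4, so sp3.
C2 — 4 σ bonds. Steric number 4, so sp3.
C3 (4 σ bonds) has steric number 4: sp3.
C4 — 4 σ bonds. Steric number 4, so sp3.
C5 is sp3: 4 σ bonds, 4 electron-density regions.
C6 (4 σ bonds) has steric number 4: sp3.
C7 — 4 σ bonds. Steric number 4, so sp3.
C8: 3 σ bonds, plus one π bond; 3 regions of electron density → sp2.
C9: 3 σ bonds, plus one π bond; 3 regions of electron density → sp2.

C1 sp3, C2 sp3, C3 sp3, C4 sp3, C5 sp3, C6 sp3, C7 sp3, C8 sp2, C9 sp2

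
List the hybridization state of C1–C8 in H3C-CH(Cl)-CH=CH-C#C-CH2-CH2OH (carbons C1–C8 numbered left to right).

C1 (4 σ bonds) has steric number 4: sp3.
C2 carries 4 σ bonds, giving a steric number of 4, so it is sp3.
C3 (3 σ bonds, plus one π bond) has steric number 3: sp2.
C4: 3 σ bonds, plus one π bond — 3 electron domains, sp2.
C5 — 2 σ bonds, plus two π bonds. Steric number 2, so sp.
C6 carries 2 σ bonds, plus two π bonds, giving a steric number of 2, so it is sp.
C7 (4 σ bonds) has steric number 4: sp3.
C8 has 4 σ bonds: steric number 4 → sp3.

C1 sp3, C2 sp3, C3 sp2, C4 sp2, C5 sp, C6 sp, C7 sp3, C8 sp3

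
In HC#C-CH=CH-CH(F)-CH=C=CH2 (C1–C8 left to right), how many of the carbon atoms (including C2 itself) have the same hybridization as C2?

3

C2 is sp (two π bonds).
C1: sp ✓
C2: sp ✓
C3: sp2
C4: sp2
C5: sp3
C6: sp2
C7: sp ✓
C8: sp2
3 carbons are sp.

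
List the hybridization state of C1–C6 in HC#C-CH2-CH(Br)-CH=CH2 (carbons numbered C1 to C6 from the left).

C1 is sp: 2 σ bonds, plus two π bonds, 2 electron-density regions.
C2 — 2 σ bonds, plus two π bonds. Steric number 2, so sp.
C3 (4 σ bonds) has steric number 4: sp3.
C4 — 4 σ bonds. Steric number 4, so sp3.
C5 (3 σ bonds, plus one π bond) has steric number 3: sp2.
C6: 3 σ bonds, plus one π bond; 3 regions of electron density → sp2.

C1 sp, C2 sp, C3 sp3, C4 sp3, C5 sp2, C6 sp2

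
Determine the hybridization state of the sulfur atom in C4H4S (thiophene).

Analogous to furan: one S lone pair in the aromatic π system, S is sp2.

sp^2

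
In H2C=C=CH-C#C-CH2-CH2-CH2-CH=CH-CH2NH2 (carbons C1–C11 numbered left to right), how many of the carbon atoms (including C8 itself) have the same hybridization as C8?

4

C8 is sp3 (only σ bonds).
C1: sp2
C2: sp
C3: sp2
C4: sp
C5: sp
C6: sp3 ✓
C7: sp3 ✓
C8: sp3 ✓
C9: sp2
C10: sp2
C11: sp3 ✓
4 carbons are sp3.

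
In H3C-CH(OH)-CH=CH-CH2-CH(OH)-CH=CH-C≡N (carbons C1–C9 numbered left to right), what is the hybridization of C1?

sp³

C1: 4 σ bonds; 4 regions of electron density → sp3.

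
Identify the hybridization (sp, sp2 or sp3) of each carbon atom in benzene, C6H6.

sp²

Every ring carbon has three σ bonds and contributes one p electron to the aromatic π system.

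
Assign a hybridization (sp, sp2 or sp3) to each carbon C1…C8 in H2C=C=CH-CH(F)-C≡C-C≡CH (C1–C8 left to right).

C1: 3 σ bonds, plus one π bond — 3 electron domains, sp2.
C2 is sp: 2 σ bonds, plus two π bonds, 2 electron-density regions.
C3 (3 σ bonds, plus one π bond) has steric number 3: sp2.
C4: 4 σ bonds; 4 regions of electron density → sp3.
C5 — 2 σ bonds, plus two π bonds. Steric number 2, so sp.
C6 is sp: 2 σ bonds, plus two π bonds, 2 electron-density regions.
C7 carries 2 σ bonds, plus two π bonds, giving a steric number of 2, so it is sp.
C8: 2 σ bonds, plus two π bonds; 2 regions of electron density → sp.

C1 sp2, C2 sp, C3 sp2, C4 sp3, C5 sp, C6 sp, C7 sp, C8 sp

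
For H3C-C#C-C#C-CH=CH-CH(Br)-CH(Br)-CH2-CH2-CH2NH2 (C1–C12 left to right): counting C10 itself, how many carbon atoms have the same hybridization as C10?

C10 is sp3 (only σ bonds).
C1: sp3 ✓
C2: sp
C3: sp
C4: sp
C5: sp
C6: sp2
C7: sp2
C8: sp3 ✓
C9: sp3 ✓
C10: sp3 ✓
C11: sp3 ✓
C12: sp3 ✓
6 carbons are sp3.

6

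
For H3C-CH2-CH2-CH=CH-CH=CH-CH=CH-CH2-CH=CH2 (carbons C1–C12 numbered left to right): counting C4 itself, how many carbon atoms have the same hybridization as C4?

8

C4 is sp2 (one π bond).
C1: sp3
C2: sp3
C3: sp3
C4: sp2 ✓
C5: sp2 ✓
C6: sp2 ✓
C7: sp2 ✓
C8: sp2 ✓
C9: sp2 ✓
C10: sp3
C11: sp2 ✓
C12: sp2 ✓
8 carbons are sp2.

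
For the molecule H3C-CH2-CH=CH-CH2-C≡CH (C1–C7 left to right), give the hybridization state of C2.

C2 — 4 σ bonds. Steric number 4, so sp3.

sp³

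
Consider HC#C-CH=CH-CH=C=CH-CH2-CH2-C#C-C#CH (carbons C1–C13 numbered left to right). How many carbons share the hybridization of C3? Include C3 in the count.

C3 is sp2 (one π bond).
C1: sp
C2: sp
C3: sp2 ✓
C4: sp2 ✓
C5: sp2 ✓
C6: sp
C7: sp2 ✓
C8: sp3
C9: sp3
C10: sp
C11: sp
C12: sp
C13: sp
4 carbons are sp2.

4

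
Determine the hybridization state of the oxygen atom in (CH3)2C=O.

sp2

One σ bond + two lone pairs = steric number 3 → sp2.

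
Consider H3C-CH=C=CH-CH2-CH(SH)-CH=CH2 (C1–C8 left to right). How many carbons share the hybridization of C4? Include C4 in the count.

C4 is sp2 (one π bond).
C1: sp3
C2: sp2 ✓
C3: sp
C4: sp2 ✓
C5: sp3
C6: sp3
C7: sp2 ✓
C8: sp2 ✓
4 carbons are sp2.

4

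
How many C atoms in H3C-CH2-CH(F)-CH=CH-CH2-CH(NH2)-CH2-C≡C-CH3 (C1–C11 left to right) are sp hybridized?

2

C1: sp3
C2: sp3
C3: sp3
C4: sp2
C5: sp2
C6: sp3
C7: sp3
C8: sp3
C9: sp ✓
C10: sp ✓
C11: sp3
C9, C10 → 2 sp carbons.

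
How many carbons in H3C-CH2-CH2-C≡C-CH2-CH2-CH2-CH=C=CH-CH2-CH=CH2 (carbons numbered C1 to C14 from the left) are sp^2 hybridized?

4

C1: sp3
C2: sp3
C3: sp3
C4: sp
C5: sp
C6: sp3
C7: sp3
C8: sp3
C9: sp2 ✓
C10: sp
C11: sp2 ✓
C12: sp3
C13: sp2 ✓
C14: sp2 ✓
C9, C11, C13, C14 → 4 sp2 carbons.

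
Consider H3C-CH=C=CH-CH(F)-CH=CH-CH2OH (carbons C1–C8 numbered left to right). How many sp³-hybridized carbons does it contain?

C1: sp3 ✓
C2: sp2
C3: sp
C4: sp2
C5: sp3 ✓
C6: sp2
C7: sp2
C8: sp3 ✓
C1, C5, C8 → 3 sp3 carbons.

3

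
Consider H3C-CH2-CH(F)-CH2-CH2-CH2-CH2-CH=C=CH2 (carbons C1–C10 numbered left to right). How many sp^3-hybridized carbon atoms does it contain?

C1: sp3 ✓
C2: sp3 ✓
C3: sp3 ✓
C4: sp3 ✓
C5: sp3 ✓
C6: sp3 ✓
C7: sp3 ✓
C8: sp2
C9: sp
C10: sp2
C1, C2, C3, C4, C5, C6, C7 → 7 sp3 carbons.

7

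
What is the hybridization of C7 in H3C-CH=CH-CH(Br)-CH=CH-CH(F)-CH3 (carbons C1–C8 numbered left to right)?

sp³

C7 is sp3: 4 σ bonds, 4 electron-density regions.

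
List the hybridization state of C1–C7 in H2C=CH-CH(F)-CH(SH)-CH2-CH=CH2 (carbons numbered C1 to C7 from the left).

C1 sp2, C2 sp2, C3 sp3, C4 sp3, C5 sp3, C6 sp2, C7 sp2

C1: 3 σ bonds, plus one π bond; 3 regions of electron density → sp2.
C2 has 3 σ bonds, plus one π bond: steric number 3 → sp2.
C3 carries 4 σ bonds, giving a steric number of 4, so it is sp3.
C4: 4 σ bonds; 4 regions of electron density → sp3.
C5 — 4 σ bonds. Steric number 4, so sp3.
C6 carries 3 σ bonds, plus one π bond, giving a steric number of 3, so it is sp2.
C7 has 3 σ bonds, plus one π bond: steric number 3 → sp2.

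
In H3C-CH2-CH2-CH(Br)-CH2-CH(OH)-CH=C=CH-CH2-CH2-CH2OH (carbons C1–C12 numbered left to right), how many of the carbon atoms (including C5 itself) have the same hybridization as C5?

9

C5 is sp3 (only σ bonds).
C1: sp3 ✓
C2: sp3 ✓
C3: sp3 ✓
C4: sp3 ✓
C5: sp3 ✓
C6: sp3 ✓
C7: sp2
C8: sp
C9: sp2
C10: sp3 ✓
C11: sp3 ✓
C12: sp3 ✓
9 carbons are sp3.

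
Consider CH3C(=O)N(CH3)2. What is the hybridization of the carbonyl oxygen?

sp^2

The carbonyl oxygen: 1 σ bond and 2 lone pairs, plus one π bond; 3 regions of electron density → sp2.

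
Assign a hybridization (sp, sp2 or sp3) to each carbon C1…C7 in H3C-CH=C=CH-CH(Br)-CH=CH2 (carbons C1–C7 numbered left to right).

C1 (4 σ bonds) has steric number 4: sp3.
C2 — 3 σ bonds, plus one π bond. Steric number 3, so sp2.
C3 is sp: 2 σ bonds, plus two π bonds, 2 electron-density regions.
C4 is sp2: 3 σ bonds, plus one π bond, 3 electron-density regions.
C5: 4 σ bonds — 4 electron domains, sp3.
C6 (3 σ bonds, plus one π bond) has steric number 3: sp2.
C7 is sp2: 3 σ bonds, plus one π bond, 3 electron-density regions.

C1 sp3, C2 sp2, C3 sp, C4 sp2, C5 sp3, C6 sp2, C7 sp2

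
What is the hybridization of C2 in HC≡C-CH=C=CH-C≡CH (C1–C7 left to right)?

C2: 2 σ bonds, plus two π bonds; 2 regions of electron density → sp.

sp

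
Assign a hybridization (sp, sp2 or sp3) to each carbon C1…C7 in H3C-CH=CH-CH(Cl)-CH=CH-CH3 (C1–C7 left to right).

C1 sp3, C2 sp2, C3 sp2, C4 sp3, C5 sp2, C6 sp2, C7 sp3

C1: 4 σ bonds — 4 electron domains, sp3.
C2: 3 σ bonds, plus one π bond; 3 regions of electron density → sp2.
C3 — 3 σ bonds, plus one π bond. Steric number 3, so sp2.
C4: 4 σ bonds; 4 regions of electron density → sp3.
C5 has 3 σ bonds, plus one π bond: steric number 3 → sp2.
C6 has 3 σ bonds, plus one π bond: steric number 3 → sp2.
C7: 4 σ bonds; 4 regions of electron density → sp3.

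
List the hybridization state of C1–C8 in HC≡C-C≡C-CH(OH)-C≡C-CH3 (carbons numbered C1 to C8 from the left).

C1 is sp: 2 σ bonds, plus two π bonds, 2 electron-density regions.
C2 is sp: 2 σ bonds, plus two π bonds, 2 electron-density regions.
C3 (2 σ bonds, plus two π bonds) has steric number 2: sp.
C4: 2 σ bonds, plus two π bonds — 2 electron domains, sp.
C5 (4 σ bonds) has steric number 4: sp3.
C6 is sp: 2 σ bonds, plus two π bonds, 2 electron-density regions.
C7: 2 σ bonds, plus two π bonds — 2 electron domains, sp.
C8 has 4 σ bonds: steric number 4 → sp3.

C1 sp, C2 sp, C3 sp, C4 sp, C5 sp3, C6 sp, C7 sp, C8 sp3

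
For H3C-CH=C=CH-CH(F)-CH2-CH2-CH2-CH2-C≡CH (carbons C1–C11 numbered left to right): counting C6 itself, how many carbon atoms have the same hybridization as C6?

6

C6 is sp3 (only σ bonds).
C1: sp3 ✓
C2: sp2
C3: sp
C4: sp2
C5: sp3 ✓
C6: sp3 ✓
C7: sp3 ✓
C8: sp3 ✓
C9: sp3 ✓
C10: sp
C11: sp
6 carbons are sp3.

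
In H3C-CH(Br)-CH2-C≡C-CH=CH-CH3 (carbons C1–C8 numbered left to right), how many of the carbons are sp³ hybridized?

4

C1: sp3 ✓
C2: sp3 ✓
C3: sp3 ✓
C4: sp
C5: sp
C6: sp2
C7: sp2
C8: sp3 ✓
C1, C2, C3, C8 → 4 sp3 carbons.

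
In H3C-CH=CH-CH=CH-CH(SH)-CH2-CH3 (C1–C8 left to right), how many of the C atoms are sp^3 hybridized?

4

C1: sp3 ✓
C2: sp2
C3: sp2
C4: sp2
C5: sp2
C6: sp3 ✓
C7: sp3 ✓
C8: sp3 ✓
C1, C6, C7, C8 → 4 sp3 carbons.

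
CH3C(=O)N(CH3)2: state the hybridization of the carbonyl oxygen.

sp2

The carbonyl oxygen: 1 σ bond and 2 lone pairs, plus one π bond; 3 regions of electron density → sp2.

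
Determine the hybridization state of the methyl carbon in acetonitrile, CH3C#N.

sp³

The methyl carbon (4 σ bonds) has steric number 4: sp3.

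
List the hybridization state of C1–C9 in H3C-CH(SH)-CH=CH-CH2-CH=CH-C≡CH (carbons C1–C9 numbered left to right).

C1 sp3, C2 sp3, C3 sp2, C4 sp2, C5 sp3, C6 sp2, C7 sp2, C8 sp, C9 sp

C1 is sp3: 4 σ bonds, 4 electron-density regions.
C2: 4 σ bonds; 4 regions of electron density → sp3.
C3: 3 σ bonds, plus one π bond — 3 electron domains, sp2.
C4 has 3 σ bonds, plus one π bond: steric number 3 → sp2.
C5 carries 4 σ bonds, giving a steric number of 4, so it is sp3.
C6 (3 σ bonds, plus one π bond) has steric number 3: sp2.
C7 (3 σ bonds, plus one π bond) has steric number 3: sp2.
C8 carries 2 σ bonds, plus two π bonds, giving a steric number of 2, so it is sp.
C9 — 2 σ bonds, plus two π bonds. Steric number 2, so sp.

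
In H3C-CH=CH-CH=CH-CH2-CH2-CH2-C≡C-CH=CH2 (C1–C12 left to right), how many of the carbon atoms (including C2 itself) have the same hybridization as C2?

6

C2 is sp2 (one π bond).
C1: sp3
C2: sp2 ✓
C3: sp2 ✓
C4: sp2 ✓
C5: sp2 ✓
C6: sp3
C7: sp3
C8: sp3
C9: sp
C10: sp
C11: sp2 ✓
C12: sp2 ✓
6 carbons are sp2.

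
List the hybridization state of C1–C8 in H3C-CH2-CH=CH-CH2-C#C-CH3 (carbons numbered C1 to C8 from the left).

C1: 4 σ bonds; 4 regions of electron density → sp3.
C2 carries 4 σ bonds, giving a steric number of 4, so it is sp3.
C3 — 3 σ bonds, plus one π bond. Steric number 3, so sp2.
C4: 3 σ bonds, plus one π bond; 3 regions of electron density → sp2.
C5: 4 σ bonds — 4 electron domains, sp3.
C6 (2 σ bonds, plus two π bonds) has steric number 2: sp.
C7: 2 σ bonds, plus two π bonds — 2 electron domains, sp.
C8 is sp3: 4 σ bonds, 4 electron-density regions.

C1 sp3, C2 sp3, C3 sp2, C4 sp2, C5 sp3, C6 sp, C7 sp, C8 sp3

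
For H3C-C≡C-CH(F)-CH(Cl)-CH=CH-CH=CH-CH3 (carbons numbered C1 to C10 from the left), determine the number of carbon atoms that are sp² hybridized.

4

C1: sp3
C2: sp
C3: sp
C4: sp3
C5: sp3
C6: sp2 ✓
C7: sp2 ✓
C8: sp2 ✓
C9: sp2 ✓
C10: sp3
C6, C7, C8, C9 → 4 sp2 carbons.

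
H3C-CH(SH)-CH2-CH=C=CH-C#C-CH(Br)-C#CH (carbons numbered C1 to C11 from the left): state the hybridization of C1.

C1 is sp3: 4 σ bonds, 4 electron-density regions.

sp3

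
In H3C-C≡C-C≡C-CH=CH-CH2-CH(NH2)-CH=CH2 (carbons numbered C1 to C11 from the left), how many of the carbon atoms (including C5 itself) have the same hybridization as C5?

C5 is sp (two π bonds).
C1: sp3
C2: sp ✓
C3: sp ✓
C4: sp ✓
C5: sp ✓
C6: sp2
C7: sp2
C8: sp3
C9: sp3
C10: sp2
C11: sp2
4 carbons are sp.

4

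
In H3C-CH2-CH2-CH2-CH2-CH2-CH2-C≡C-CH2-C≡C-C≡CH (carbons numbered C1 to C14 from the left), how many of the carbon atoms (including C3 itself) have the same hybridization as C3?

8

C3 is sp3 (only σ bonds).
C1: sp3 ✓
C2: sp3 ✓
C3: sp3 ✓
C4: sp3 ✓
C5: sp3 ✓
C6: sp3 ✓
C7: sp3 ✓
C8: sp
C9: sp
C10: sp3 ✓
C11: sp
C12: sp
C13: sp
C14: sp
8 carbons are sp3.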